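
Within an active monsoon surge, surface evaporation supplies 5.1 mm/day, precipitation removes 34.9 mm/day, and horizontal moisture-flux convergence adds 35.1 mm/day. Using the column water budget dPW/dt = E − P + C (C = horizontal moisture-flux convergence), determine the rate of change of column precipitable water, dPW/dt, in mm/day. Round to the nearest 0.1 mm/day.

dPW/dt = E − P + C = 5.1 − 34.9 + (35.1) = 5.3 mm/day.

dPW/dt ≈ 5.3 mm/day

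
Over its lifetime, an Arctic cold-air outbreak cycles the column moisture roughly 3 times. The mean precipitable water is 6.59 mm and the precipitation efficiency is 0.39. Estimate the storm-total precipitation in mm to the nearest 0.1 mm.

precipitation ≈ 7.7 mm

Each cycle deposits ε × PW = 0.39 × 6.59 = 2.5701 mm.
Over 3 cycles: 3 × 2.5701 = 7.7 mm.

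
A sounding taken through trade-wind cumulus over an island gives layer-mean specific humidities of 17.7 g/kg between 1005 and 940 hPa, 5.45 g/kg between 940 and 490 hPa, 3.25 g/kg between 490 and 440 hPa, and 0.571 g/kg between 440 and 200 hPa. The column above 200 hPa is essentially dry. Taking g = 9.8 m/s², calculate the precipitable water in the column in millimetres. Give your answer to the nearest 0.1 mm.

Precipitable water is the column-integrated vapour mass per unit area: PW = (1/g) Σ q̄ Δp, with q in kg/kg and Δp in Pa (1 kg/m² of water = 1 mm).
Layer 1005–940 hPa: Δp = 65 hPa = 6500 Pa, q̄ = 0.0177 kg/kg → 0.0177 × 6500 / 9.8 = 11.74 mm
Layer 940–490 hPa: Δp = 450 hPa = 45000 Pa, q̄ = 0.00545 kg/kg → 0.00545 × 45000 / 9.8 = 25.03 mm
Layer 490–440 hPa: Δp = 50 hPa = 5000 Pa, q̄ = 0.00325 kg/kg → 0.00325 × 5000 / 9.8 = 1.66 mm
Layer 440–200 hPa: Δp = 240 hPa = 24000 Pa, q̄ = 0.000571 kg/kg → 0.000571 × 24000 / 9.8 = 1.40 mm
PW = 11.74 + 25.03 + 1.66 + 1.40 = 39.83 ≈ 39.8 mm.

PW ≈ 39.8 mm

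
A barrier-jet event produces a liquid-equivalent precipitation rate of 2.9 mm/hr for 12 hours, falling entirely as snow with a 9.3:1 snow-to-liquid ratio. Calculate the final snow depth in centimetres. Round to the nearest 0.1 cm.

Liquid-equivalent depth = 2.9 × 12 = 34.8 mm.
Snow depth = 34.8 mm × 9.3 = 323.64 mm = 32.4 cm.

snow depth ≈ 32.4 cm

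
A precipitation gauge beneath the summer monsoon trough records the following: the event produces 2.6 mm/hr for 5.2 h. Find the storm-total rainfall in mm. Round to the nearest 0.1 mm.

Total = Σ Rᵢ Δtᵢ = 2.6 × 5.2
      = 13.52 = 13.5 mm.

total ≈ 13.5 mm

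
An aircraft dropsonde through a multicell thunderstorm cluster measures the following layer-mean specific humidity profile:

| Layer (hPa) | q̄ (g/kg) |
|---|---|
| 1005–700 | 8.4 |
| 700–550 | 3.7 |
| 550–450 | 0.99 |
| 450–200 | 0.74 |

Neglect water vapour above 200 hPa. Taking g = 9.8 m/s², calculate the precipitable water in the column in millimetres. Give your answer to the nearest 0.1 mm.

PW ≈ 34.7 mm

Precipitable water is the column-integrated vapour mass per unit area: PW = (1/g) Σ q̄ Δp, with q in kg/kg and Δp in Pa (1 kg/m² of water = 1 mm).
Layer 1005–700 hPa: Δp = 305 hPa = 30500 Pa, q̄ = 0.0084 kg/kg → 0.0084 × 30500 / 9.8 = 26.14 mm
Layer 700–550 hPa: Δp = 150 hPa = 15000 Pa, q̄ = 0.0037 kg/kg → 0.0037 × 15000 / 9.8 = 5.66 mm
Layer 550–450 hPa: Δp = 100 hPa = 10000 Pa, q̄ = 0.00099 kg/kg → 0.00099 × 10000 / 9.8 = 1.01 mm
Layer 450–200 hPa: Δp = 250 hPa = 25000 Pa, q̄ = 0.00074 kg/kg → 0.00074 × 25000 / 9.8 = 1.89 mm
PW = 26.14 + 5.66 + 1.01 + 1.89 = 34.70 ≈ 34.7 mm.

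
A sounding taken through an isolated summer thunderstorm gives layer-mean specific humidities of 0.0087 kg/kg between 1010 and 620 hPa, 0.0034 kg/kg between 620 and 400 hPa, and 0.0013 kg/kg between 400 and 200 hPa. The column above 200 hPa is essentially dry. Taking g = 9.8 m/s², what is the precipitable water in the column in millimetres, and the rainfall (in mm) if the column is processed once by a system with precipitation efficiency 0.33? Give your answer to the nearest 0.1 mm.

Precipitable water is the column-integrated vapour mass per unit area: PW = (1/g) Σ q̄ Δp, with q in kg/kg and Δp in Pa (1 kg/m² of water = 1 mm).
Layer 1010–620 hPa: Δp = 390 hPa = 39000 Pa, q̄ = 0.0087 kg/kg → 0.0087 × 39000 / 9.8 = 34.62 mm
Layer 620–400 hPa: Δp = 220 hPa = 22000 Pa, q̄ = 0.0034 kg/kg → 0.0034 × 22000 / 9.8 = 7.63 mm
Layer 400–200 hPa: Δp = 200 hPa = 20000 Pa, q̄ = 0.0013 kg/kg → 0.0013 × 20000 / 9.8 = 2.65 mm
PW = 34.62 + 7.63 + 2.65 = 44.90 ≈ 44.9 mm.
Rainfall = ε × PW = 0.33 × 44.9 = 14.8 mm.

PW ≈ 44.9 mm; rainfall ≈ 14.8 mm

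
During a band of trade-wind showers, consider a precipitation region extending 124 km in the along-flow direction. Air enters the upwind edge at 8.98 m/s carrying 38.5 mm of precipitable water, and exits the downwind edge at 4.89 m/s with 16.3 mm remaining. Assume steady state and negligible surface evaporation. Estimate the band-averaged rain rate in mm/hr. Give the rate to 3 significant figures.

R ≈ 7.72 mm/hr

Column moisture flux per unit crosswind length is F = V × PW.
Inflow: F_in = 8.98 × 38.5 = 345.73 mm·m/s
Outflow: F_out = 4.89 × 16.3 = 79.707 mm·m/s
Steady-state rate R = (F_in − F_out)/L = (345.73 − 79.707) / 124000 m = 2.145e-03 mm/s.
R = 2.145e-03 × 3600 = 7.72 mm/hr.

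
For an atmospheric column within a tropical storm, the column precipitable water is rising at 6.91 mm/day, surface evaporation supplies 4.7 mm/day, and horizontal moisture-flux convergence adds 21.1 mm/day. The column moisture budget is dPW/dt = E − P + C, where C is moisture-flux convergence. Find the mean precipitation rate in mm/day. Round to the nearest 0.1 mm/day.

dPW/dt = +6.91 mm/day.
P = E + C − dPW/dt = 4.7 + (21.1) − (+6.91) = 18.9 mm/day.

P ≈ 18.9 mm/day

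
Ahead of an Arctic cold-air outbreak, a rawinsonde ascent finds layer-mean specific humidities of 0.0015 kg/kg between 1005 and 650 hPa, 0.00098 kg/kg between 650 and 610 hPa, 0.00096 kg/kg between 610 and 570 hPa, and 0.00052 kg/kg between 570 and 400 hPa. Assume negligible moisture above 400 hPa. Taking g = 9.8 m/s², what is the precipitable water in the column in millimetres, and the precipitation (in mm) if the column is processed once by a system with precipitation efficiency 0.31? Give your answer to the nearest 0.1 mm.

Precipitable water is the column-integrated vapour mass per unit area: PW = (1/g) Σ q̄ Δp, with q in kg/kg and Δp in Pa (1 kg/m² of water = 1 mm).
Layer 1005–650 hPa: Δp = 355 hPa = 35500 Pa, q̄ = 0.0015 kg/kg → 0.0015 × 35500 / 9.8 = 5.43 mm
Layer 650–610 hPa: Δp = 40 hPa = 4000 Pa, q̄ = 0.00098 kg/kg → 0.00098 × 4000 / 9.8 = 0.40 mm
Layer 610–570 hPa: Δp = 40 hPa = 4000 Pa, q̄ = 0.00096 kg/kg → 0.00096 × 4000 / 9.8 = 0.39 mm
Layer 570–400 hPa: Δp = 170 hPa = 17000 Pa, q̄ = 0.00052 kg/kg → 0.00052 × 17000 / 9.8 = 0.90 mm
PW = 5.43 + 0.40 + 0.39 + 0.90 = 7.12 ≈ 7.1 mm.
Precipitation = ε × PW = 0.31 × 7.1 = 2.2 mm.

PW ≈ 7.1 mm; precipitation ≈ 2.2 mm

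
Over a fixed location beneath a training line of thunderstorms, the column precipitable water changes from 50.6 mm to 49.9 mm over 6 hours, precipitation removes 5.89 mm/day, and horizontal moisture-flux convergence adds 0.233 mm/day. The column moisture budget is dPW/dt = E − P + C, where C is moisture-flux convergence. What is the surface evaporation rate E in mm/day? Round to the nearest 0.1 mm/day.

dPW/dt = (49.9 − 50.6) mm / (6/24 day) = -2.800 mm/day.
E = dPW/dt + P − C = (-2.800) + 5.89 − (0.233) = 2.9 mm/day.

E ≈ 2.9 mm/day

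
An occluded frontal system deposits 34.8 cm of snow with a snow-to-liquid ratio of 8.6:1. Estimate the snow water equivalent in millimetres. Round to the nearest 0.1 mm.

SWE ≈ 40.5 mm

SWE = snow depth / ratio = 34.8 cm / 8.6 = 4.047 cm = 40.5 mm.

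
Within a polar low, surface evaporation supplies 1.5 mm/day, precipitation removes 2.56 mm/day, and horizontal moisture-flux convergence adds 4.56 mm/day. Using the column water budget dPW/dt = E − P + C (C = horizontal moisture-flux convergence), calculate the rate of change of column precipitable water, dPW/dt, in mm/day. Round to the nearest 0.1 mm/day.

dPW/dt ≈ 3.5 mm/day

dPW/dt = E − P + C = 1.5 − 2.56 + (4.56) = 3.5 mm/day.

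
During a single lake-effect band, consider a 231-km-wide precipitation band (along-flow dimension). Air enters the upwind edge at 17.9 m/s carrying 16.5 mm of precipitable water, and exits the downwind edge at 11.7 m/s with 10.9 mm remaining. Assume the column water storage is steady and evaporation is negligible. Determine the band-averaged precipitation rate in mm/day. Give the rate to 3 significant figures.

R ≈ 62.8 mm/day

Column moisture flux per unit crosswind length is F = V × PW.
Inflow: F_in = 17.9 × 16.5 = 295.35 mm·m/s
Outflow: F_out = 11.7 × 10.9 = 127.53 mm·m/s
Steady-state rate R = (F_in − F_out)/L = (295.35 − 127.53) / 231000 m = 7.265e-04 mm/s.
R = 7.265e-04 × 3600 × 24 = 62.8 mm/day.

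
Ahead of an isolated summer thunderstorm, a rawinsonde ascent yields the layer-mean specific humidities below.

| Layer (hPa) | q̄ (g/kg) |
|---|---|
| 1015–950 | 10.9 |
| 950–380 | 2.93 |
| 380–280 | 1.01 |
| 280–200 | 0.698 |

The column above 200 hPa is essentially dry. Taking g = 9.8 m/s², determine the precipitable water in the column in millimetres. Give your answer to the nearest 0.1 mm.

PW ≈ 25.9 mm

Precipitable water is the column-integrated vapour mass per unit area: PW = (1/g) Σ q̄ Δp, with q in kg/kg and Δp in Pa (1 kg/m² of water = 1 mm).
Layer 1015–950 hPa: Δp = 65 hPa = 6500 Pa, q̄ = 0.0109 kg/kg → 0.0109 × 6500 / 9.8 = 7.23 mm
Layer 950–380 hPa: Δp = 570 hPa = 57000 Pa, q̄ = 0.00293 kg/kg → 0.00293 × 57000 / 9.8 = 17.04 mm
Layer 380–280 hPa: Δp = 100 hPa = 10000 Pa, q̄ = 0.00101 kg/kg → 0.00101 × 10000 / 9.8 = 1.03 mm
Layer 280–200 hPa: Δp = 80 hPa = 8000 Pa, q̄ = 0.000698 kg/kg → 0.000698 × 8000 / 9.8 = 0.57 mm
PW = 7.23 + 17.04 + 1.03 + 0.57 = 25.87 ≈ 25.9 mm.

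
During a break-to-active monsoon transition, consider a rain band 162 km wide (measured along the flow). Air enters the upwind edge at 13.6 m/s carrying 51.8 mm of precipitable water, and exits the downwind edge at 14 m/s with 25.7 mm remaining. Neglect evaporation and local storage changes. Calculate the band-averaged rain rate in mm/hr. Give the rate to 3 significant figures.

R ≈ 7.66 mm/hr

Column moisture flux per unit crosswind length is F = V × PW.
Inflow: F_in = 13.6 × 51.8 = 704.48 mm·m/s
Outflow: F_out = 14 × 25.7 = 359.8 mm·m/s
Steady-state rate R = (F_in − F_out)/L = (704.48 − 359.8) / 162000 m = 2.128e-03 mm/s.
R = 2.128e-03 × 3600 = 7.66 mm/hr.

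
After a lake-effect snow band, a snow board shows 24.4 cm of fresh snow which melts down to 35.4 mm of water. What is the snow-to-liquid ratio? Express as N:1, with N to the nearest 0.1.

Ratio = snow depth / SWE = 244 mm / 35.4 mm = 6.9, i.e. 6.9:1.

ratio ≈ 6.9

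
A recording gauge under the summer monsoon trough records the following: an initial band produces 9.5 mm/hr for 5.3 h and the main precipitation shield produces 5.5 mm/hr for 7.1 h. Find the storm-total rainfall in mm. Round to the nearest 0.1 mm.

Total = Σ Rᵢ Δtᵢ = 9.5 × 5.3 + 5.5 × 7.1
      = 50.35 + 39.05 = 89.4 mm.

total ≈ 89.4 mm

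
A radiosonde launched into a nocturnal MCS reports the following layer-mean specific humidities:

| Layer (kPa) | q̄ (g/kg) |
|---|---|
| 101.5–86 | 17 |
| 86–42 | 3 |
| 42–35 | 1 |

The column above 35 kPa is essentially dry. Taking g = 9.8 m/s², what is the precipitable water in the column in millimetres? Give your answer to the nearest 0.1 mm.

PW ≈ 41.1 mm

Precipitable water is the column-integrated vapour mass per unit area: PW = (1/g) Σ q̄ Δp, with q in kg/kg and Δp in Pa (1 kg/m² of water = 1 mm).
Layer 101.5–86 kPa: Δp = 155 hPa = 15500 Pa, q̄ = 0.017 kg/kg → 0.017 × 15500 / 9.8 = 26.89 mm
Layer 86–42 kPa: Δp = 440 hPa = 44000 Pa, q̄ = 0.003 kg/kg → 0.003 × 44000 / 9.8 = 13.47 mm
Layer 42–35 kPa: Δp = 70 hPa = 7000 Pa, q̄ = 0.001 kg/kg → 0.001 × 7000 / 9.8 = 0.71 mm
PW = 26.89 + 13.47 + 0.71 = 41.07 ≈ 41.1 mm.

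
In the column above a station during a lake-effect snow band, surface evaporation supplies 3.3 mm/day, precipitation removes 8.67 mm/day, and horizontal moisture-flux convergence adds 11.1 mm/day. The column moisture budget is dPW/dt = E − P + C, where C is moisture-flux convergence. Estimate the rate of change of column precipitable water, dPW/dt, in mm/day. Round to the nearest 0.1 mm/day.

dPW/dt = E − P + C = 3.3 − 8.67 + (11.1) = 5.7 mm/day.

dPW/dt ≈ 5.7 mm/day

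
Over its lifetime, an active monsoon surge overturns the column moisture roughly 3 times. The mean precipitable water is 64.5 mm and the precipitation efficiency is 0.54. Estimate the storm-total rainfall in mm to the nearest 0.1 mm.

rainfall ≈ 104.5 mm

Each cycle deposits ε × PW = 0.54 × 64.5 = 34.83 mm.
Over 3 cycles: 3 × 34.83 = 104.5 mm.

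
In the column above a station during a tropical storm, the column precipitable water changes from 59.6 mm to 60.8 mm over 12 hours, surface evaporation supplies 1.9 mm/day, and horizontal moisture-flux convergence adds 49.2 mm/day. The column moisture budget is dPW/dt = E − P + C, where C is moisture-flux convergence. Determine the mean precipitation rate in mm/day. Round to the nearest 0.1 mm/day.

dPW/dt = (60.8 − 59.6) mm / (12/24 day) = +2.400 mm/day.
P = E + C − dPW/dt = 1.9 + (49.2) − (+2.400) = 48.7 mm/day.

P ≈ 48.7 mm/day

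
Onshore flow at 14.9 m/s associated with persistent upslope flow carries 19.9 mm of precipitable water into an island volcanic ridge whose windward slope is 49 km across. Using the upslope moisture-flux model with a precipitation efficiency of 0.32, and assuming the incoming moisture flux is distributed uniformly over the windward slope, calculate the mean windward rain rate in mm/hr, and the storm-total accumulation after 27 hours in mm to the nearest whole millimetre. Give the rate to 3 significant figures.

Incoming column moisture flux per unit ridge length: F = V × PW = 14.9 × 19.9 = 296.51 mm·m/s.
Spread over the 49 km slope with efficiency ε = 0.32: R = ε·F/W = 0.32 × 296.51 / 49000 m = 1.936e-03 mm/s.
R = 1.936e-03 × 3600 = 6.97 mm/hr.
Over 27 h: total = 6.97 × 27 = 188.19 ≈ 188 mm.

R ≈ 6.97 mm/hr; total ≈ 188 mm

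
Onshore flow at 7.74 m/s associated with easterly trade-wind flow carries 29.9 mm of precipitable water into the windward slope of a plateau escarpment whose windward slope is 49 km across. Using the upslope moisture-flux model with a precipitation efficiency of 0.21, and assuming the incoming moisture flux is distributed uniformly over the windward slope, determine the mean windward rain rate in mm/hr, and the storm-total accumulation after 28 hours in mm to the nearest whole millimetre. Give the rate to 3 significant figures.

R ≈ 3.57 mm/hr; total ≈ 100 mm

Incoming column moisture flux per unit ridge length: F = V × PW = 7.74 × 29.9 = 231.426 mm·m/s.
Spread over the 49 km slope with efficiency ε = 0.21: R = ε·F/W = 0.21 × 231.426 / 49000 m = 9.918e-04 mm/s.
R = 9.918e-04 × 3600 = 3.57 mm/hr.
Over 28 h: total = 3.57 × 28 = 99.96 ≈ 100 mm.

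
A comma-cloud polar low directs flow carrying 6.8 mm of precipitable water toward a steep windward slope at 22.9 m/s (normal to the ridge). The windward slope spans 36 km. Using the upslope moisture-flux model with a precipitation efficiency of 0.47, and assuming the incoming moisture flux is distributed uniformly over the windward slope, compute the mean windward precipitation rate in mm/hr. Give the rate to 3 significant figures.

Incoming column moisture flux per unit ridge length: F = V × PW = 22.9 × 6.8 = 155.72 mm·m/s.
Spread over the 36 km slope with efficiency ε = 0.47: R = ε·F/W = 0.47 × 155.72 / 36000 m = 2.033e-03 mm/s.
R = 2.033e-03 × 3600 = 7.32 mm/hr.

R ≈ 7.32 mm/hr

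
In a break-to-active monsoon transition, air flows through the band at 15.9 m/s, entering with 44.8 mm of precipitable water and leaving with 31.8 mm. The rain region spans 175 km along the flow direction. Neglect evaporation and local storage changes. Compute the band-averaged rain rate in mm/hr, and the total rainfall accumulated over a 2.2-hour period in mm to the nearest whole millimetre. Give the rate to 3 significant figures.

R ≈ 4.25 mm/hr; total ≈ 9 mm

Column moisture flux per unit crosswind length is F = V × PW.
Inflow: F_in = 15.9 × 44.8 = 712.32 mm·m/s
Outflow: F_out = 15.9 × 31.8 = 505.62 mm·m/s
Steady-state rate R = (F_in − F_out)/L = (712.32 − 505.62) / 175000 m = 1.181e-03 mm/s.
R = 1.181e-03 × 3600 = 4.25 mm/hr.
Over 2.2 h: total = 4.25 × 2.2 = 9.35 ≈ 9 mm.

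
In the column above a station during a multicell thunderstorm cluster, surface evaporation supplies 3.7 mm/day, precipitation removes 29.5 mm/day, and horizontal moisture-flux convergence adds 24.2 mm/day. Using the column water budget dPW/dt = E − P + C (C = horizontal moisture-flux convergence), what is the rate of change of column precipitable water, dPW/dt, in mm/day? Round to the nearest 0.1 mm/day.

dPW/dt = E − P + C = 3.7 − 29.5 + (24.2) = -1.6 mm/day.

dPW/dt ≈ -1.6 mm/day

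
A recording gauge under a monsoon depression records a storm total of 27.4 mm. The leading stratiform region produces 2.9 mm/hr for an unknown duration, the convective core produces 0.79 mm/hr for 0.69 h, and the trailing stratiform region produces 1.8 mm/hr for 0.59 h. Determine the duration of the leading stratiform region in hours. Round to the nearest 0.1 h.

Known phases: 0.79 × 0.69 + 1.8 × 0.59 = 0.5451 + 1.062 = 1.6071 mm.
Remaining depth = 27.4 − 1.6071 = 25.7929 mm.
Duration = 25.7929 / 2.9 = 8.9 h.

duration ≈ 8.9 h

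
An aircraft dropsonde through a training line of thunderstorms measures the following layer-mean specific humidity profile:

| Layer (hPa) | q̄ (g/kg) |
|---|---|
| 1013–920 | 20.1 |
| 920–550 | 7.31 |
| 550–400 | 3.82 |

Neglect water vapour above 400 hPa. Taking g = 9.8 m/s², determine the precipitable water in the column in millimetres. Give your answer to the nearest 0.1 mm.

Precipitable water is the column-integrated vapour mass per unit area: PW = (1/g) Σ q̄ Δp, with q in kg/kg and Δp in Pa (1 kg/m² of water = 1 mm).
Layer 1013–920 hPa: Δp = 93 hPa = 9300 Pa, q̄ = 0.0201 kg/kg → 0.0201 × 9300 / 9.8 = 19.07 mm
Layer 920–550 hPa: Δp = 370 hPa = 37000 Pa, q̄ = 0.00731 kg/kg → 0.00731 × 37000 / 9.8 = 27.60 mm
Layer 550–400 hPa: Δp = 150 hPa = 15000 Pa, q̄ = 0.00382 kg/kg → 0.00382 × 15000 / 9.8 = 5.85 mm
PW = 19.07 + 27.60 + 5.85 = 52.52 ≈ 52.5 mm.

PW ≈ 52.5 mm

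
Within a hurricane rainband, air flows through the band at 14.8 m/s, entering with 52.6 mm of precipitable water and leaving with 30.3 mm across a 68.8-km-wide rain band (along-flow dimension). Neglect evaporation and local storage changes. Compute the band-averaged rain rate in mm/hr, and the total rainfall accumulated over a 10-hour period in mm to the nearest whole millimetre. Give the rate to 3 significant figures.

R ≈ 17.3 mm/hr; total ≈ 173 mm

Column moisture flux per unit crosswind length is F = V × PW.
Inflow: F_in = 14.8 × 52.6 = 778.48 mm·m/s
Outflow: F_out = 14.8 × 30.3 = 448.44 mm·m/s
Steady-state rate R = (F_in − F_out)/L = (778.48 − 448.44) / 68800 m = 4.797e-03 mm/s.
R = 4.797e-03 × 3600 = 17.3 mm/hr.
Over 10 h: total = 17.3 × 10 = 173 mm.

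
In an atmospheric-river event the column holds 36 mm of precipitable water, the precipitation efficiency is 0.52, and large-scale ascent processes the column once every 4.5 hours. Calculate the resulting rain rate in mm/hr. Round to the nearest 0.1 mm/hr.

R ≈ 4.2 mm/hr

Each overturning extracts ε × PW = 0.52 × 36 = 18.72 mm.
Rate = ε·PW / τ = 18.72 / 4.5 h = 4.2 mm/hr.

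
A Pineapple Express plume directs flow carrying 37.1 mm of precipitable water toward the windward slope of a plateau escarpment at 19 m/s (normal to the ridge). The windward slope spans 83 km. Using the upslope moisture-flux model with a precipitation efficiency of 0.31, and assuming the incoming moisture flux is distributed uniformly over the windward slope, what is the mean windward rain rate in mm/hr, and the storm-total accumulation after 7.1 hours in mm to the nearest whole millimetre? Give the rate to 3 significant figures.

R ≈ 9.48 mm/hr; total ≈ 67 mm

Incoming column moisture flux per unit ridge length: F = V × PW = 19 × 37.1 = 704.9 mm·m/s.
Spread over the 83 km slope with efficiency ε = 0.31: R = ε·F/W = 0.31 × 704.9 / 83000 m = 2.633e-03 mm/s.
R = 2.633e-03 × 3600 = 9.48 mm/hr.
Over 7.1 h: total = 9.48 × 7.1 = 67.308 ≈ 67 mm.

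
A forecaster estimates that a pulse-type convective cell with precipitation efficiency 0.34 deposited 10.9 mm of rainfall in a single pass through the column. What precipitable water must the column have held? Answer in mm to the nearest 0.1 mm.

PW ≈ 32.1 mm

PW = rainfall / ε = 10.9 / 0.34 = 32.1 mm.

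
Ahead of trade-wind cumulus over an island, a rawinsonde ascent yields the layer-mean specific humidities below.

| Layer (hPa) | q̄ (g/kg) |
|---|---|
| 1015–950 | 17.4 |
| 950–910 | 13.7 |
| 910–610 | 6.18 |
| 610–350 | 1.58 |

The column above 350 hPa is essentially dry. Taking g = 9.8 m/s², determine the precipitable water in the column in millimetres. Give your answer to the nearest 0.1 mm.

PW ≈ 40.2 mm

Precipitable water is the column-integrated vapour mass per unit area: PW = (1/g) Σ q̄ Δp, with q in kg/kg and Δp in Pa (1 kg/m² of water = 1 mm).
Layer 1015–950 hPa: Δp = 65 hPa = 6500 Pa, q̄ = 0.0174 kg/kg → 0.0174 × 6500 / 9.8 = 11.54 mm
Layer 950–910 hPa: Δp = 40 hPa = 4000 Pa, q̄ = 0.0137 kg/kg → 0.0137 × 4000 / 9.8 = 5.59 mm
Layer 910–610 hPa: Δp = 300 hPa = 30000 Pa, q̄ = 0.00618 kg/kg → 0.00618 × 30000 / 9.8 = 18.92 mm
Layer 610–350 hPa: Δp = 260 hPa = 26000 Pa, q̄ = 0.00158 kg/kg → 0.00158 × 26000 / 9.8 = 4.19 mm
PW = 11.54 + 5.59 + 18.92 + 4.19 = 40.24 ≈ 40.2 mm.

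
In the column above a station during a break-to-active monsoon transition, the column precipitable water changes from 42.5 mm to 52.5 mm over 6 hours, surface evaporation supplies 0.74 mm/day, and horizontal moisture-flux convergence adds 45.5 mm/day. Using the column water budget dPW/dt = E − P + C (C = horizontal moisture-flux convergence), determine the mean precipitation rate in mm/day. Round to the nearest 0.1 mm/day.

dPW/dt = (52.5 − 42.5) mm / (6/24 day) = +40.000 mm/day.
P = E + C − dPW/dt = 0.74 + (45.5) − (+40.000) = 6.2 mm/day.

P ≈ 6.2 mm/day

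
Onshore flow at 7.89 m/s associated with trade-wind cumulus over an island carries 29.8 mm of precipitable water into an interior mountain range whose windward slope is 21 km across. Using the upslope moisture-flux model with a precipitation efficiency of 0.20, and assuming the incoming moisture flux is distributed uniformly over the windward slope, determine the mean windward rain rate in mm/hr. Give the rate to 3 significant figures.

Incoming column moisture flux per unit ridge length: F = V × PW = 7.89 × 29.8 = 235.122 mm·m/s.
Spread over the 21 km slope with efficiency ε = 0.20: R = ε·F/W = 0.20 × 235.122 / 21000 m = 2.239e-03 mm/s.
R = 2.239e-03 × 3600 = 8.06 mm/hr.

R ≈ 8.06 mm/hr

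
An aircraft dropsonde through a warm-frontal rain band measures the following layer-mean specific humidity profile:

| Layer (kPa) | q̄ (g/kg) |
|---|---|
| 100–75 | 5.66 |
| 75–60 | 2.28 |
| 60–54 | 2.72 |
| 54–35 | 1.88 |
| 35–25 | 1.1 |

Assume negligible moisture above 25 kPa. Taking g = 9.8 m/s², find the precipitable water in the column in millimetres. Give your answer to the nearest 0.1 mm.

PW ≈ 24.4 mm

Precipitable water is the column-integrated vapour mass per unit area: PW = (1/g) Σ q̄ Δp, with q in kg/kg and Δp in Pa (1 kg/m² of water = 1 mm).
Layer 100–75 kPa: Δp = 250 hPa = 25000 Pa, q̄ = 0.00566 kg/kg → 0.00566 × 25000 / 9.8 = 14.44 mm
Layer 75–60 kPa: Δp = 150 hPa = 15000 Pa, q̄ = 0.00228 kg/kg → 0.00228 × 15000 / 9.8 = 3.49 mm
Layer 60–54 kPa: Δp = 60 hPa = 6000 Pa, q̄ = 0.00272 kg/kg → 0.00272 × 6000 / 9.8 = 1.67 mm
Layer 54–35 kPa: Δp = 190 hPa = 19000 Pa, q̄ = 0.00188 kg/kg → 0.00188 × 19000 / 9.8 = 3.64 mm
Layer 35–25 kPa: Δp = 100 hPa = 10000 Pa, q̄ = 0.0011 kg/kg → 0.0011 × 10000 / 9.8 = 1.12 mm
PW = 14.44 + 3.49 + 1.67 + 3.64 + 1.12 = 24.36 ≈ 24.4 mm.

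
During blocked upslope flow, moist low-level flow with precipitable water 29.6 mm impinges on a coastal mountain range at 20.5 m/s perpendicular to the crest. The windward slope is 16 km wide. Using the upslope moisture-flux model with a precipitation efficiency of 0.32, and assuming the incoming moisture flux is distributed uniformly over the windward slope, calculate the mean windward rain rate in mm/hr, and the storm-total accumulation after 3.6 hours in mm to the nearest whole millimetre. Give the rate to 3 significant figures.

R ≈ 43.7 mm/hr; total ≈ 157 mm

Incoming column moisture flux per unit ridge length: F = V × PW = 20.5 × 29.6 = 606.8 mm·m/s.
Spread over the 16 km slope with efficiency ε = 0.32: R = ε·F/W = 0.32 × 606.8 / 16000 m = 1.214e-02 mm/s.
R = 1.214e-02 × 3600 = 43.7 mm/hr.
Over 3.6 h: total = 43.7 × 3.6 = 157.32 ≈ 157 mm.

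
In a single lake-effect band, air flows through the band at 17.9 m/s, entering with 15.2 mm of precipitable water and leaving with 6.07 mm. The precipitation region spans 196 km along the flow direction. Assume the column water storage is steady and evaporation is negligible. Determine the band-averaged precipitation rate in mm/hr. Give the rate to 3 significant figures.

R ≈ 3.00 mm/hr

Column moisture flux per unit crosswind length is F = V × PW.
Inflow: F_in = 17.9 × 15.2 = 272.08 mm·m/s
Outflow: F_out = 17.9 × 6.07 = 108.653 mm·m/s
Steady-state rate R = (F_in − F_out)/L = (272.08 − 108.653) / 196000 m = 8.338e-04 mm/s.
R = 8.338e-04 × 3600 = 3.00 mm/hr.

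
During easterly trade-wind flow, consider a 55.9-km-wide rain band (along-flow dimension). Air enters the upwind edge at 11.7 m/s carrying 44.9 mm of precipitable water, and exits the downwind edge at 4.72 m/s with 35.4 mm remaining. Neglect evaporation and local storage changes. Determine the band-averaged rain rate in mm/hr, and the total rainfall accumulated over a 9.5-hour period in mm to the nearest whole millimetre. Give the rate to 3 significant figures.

R ≈ 23.1 mm/hr; total ≈ 219 mm

Column moisture flux per unit crosswind length is F = V × PW.
Inflow: F_in = 11.7 × 44.9 = 525.33 mm·m/s
Outflow: F_out = 4.72 × 35.4 = 167.088 mm·m/s
Steady-state rate R = (F_in − F_out)/L = (525.33 − 167.088) / 55900 m = 6.409e-03 mm/s.
R = 6.409e-03 × 3600 = 23.1 mm/hr.
Over 9.5 h: total = 23.1 × 9.5 = 219.45 ≈ 219 mm.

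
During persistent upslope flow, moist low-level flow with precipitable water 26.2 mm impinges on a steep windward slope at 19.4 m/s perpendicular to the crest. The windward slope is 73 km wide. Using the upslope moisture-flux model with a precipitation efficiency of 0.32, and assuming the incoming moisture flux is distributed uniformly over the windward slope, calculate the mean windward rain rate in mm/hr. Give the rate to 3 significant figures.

Incoming column moisture flux per unit ridge length: F = V × PW = 19.4 × 26.2 = 508.28 mm·m/s.
Spread over the 73 km slope with efficiency ε = 0.32: R = ε·F/W = 0.32 × 508.28 / 73000 m = 2.228e-03 mm/s.
R = 2.228e-03 × 3600 = 8.02 mm/hr.

R ≈ 8.02 mm/hr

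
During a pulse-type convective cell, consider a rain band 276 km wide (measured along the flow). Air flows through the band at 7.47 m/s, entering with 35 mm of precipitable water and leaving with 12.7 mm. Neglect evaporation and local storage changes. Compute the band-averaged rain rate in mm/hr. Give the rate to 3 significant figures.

R ≈ 2.17 mm/hr

Column moisture flux per unit crosswind length is F = V × PW.
Inflow: F_in = 7.47 × 35 = 261.45 mm·m/s
Outflow: F_out = 7.47 × 12.7 = 94.869 mm·m/s
Steady-state rate R = (F_in − F_out)/L = (261.45 − 94.869) / 276000 m = 6.036e-04 mm/s.
R = 6.036e-04 × 3600 = 2.17 mm/hr.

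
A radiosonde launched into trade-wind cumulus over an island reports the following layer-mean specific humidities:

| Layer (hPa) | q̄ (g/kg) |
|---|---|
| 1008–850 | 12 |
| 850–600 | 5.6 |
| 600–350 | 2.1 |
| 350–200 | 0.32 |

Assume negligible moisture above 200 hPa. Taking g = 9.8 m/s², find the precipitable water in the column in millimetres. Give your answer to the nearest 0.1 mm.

Precipitable water is the column-integrated vapour mass per unit area: PW = (1/g) Σ q̄ Δp, with q in kg/kg and Δp in Pa (1 kg/m² of water = 1 mm).
Layer 1008–850 hPa: Δp = 158 hPa = 15800 Pa, q̄ = 0.012 kg/kg → 0.012 × 15800 / 9.8 = 19.35 mm
Layer 850–600 hPa: Δp = 250 hPa = 25000 Pa, q̄ = 0.0056 kg/kg → 0.0056 × 25000 / 9.8 = 14.29 mm
Layer 600–350 hPa: Δp = 250 hPa = 25000 Pa, q̄ = 0.0021 kg/kg → 0.0021 × 25000 / 9.8 = 5.36 mm
Layer 350–200 hPa: Δp = 150 hPa = 15000 Pa, q̄ = 0.00032 kg/kg → 0.00032 × 15000 / 9.8 = 0.49 mm
PW = 19.35 + 14.29 + 5.36 + 0.49 = 39.49 ≈ 39.5 mm.

PW ≈ 39.5 mm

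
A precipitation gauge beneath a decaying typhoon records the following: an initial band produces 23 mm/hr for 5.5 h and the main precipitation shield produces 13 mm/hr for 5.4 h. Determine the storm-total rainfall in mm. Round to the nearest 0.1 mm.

Total = Σ Rᵢ Δtᵢ = 23 × 5.5 + 13 × 5.4
      = 126.5 + 70.2 = 196.7 mm.

total ≈ 196.7 mm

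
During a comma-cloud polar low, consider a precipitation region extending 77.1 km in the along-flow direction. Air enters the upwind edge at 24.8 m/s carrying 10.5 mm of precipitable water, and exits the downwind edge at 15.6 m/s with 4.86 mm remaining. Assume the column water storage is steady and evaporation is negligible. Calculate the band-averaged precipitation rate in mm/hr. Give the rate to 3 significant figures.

R ≈ 8.62 mm/hr

Column moisture flux per unit crosswind length is F = V × PW.
Inflow: F_in = 24.8 × 10.5 = 260.4 mm·m/s
Outflow: F_out = 15.6 × 4.86 = 75.816 mm·m/s
Steady-state rate R = (F_in − F_out)/L = (260.4 − 75.816) / 77100 m = 2.394e-03 mm/s.
R = 2.394e-03 × 3600 = 8.62 mm/hr.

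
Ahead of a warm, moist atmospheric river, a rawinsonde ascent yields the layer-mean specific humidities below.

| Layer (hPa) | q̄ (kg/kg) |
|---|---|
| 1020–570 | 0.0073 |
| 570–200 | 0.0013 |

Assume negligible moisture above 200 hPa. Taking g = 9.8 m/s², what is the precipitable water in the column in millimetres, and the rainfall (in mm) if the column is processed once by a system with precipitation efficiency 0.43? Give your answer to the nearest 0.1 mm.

Precipitable water is the column-integrated vapour mass per unit area: PW = (1/g) Σ q̄ Δp, with q in kg/kg and Δp in Pa (1 kg/m² of water = 1 mm).
Layer 1020–570 hPa: Δp = 450 hPa = 45000 Pa, q̄ = 0.0073 kg/kg → 0.0073 × 45000 / 9.8 = 33.52 mm
Layer 570–200 hPa: Δp = 370 hPa = 37000 Pa, q̄ = 0.0013 kg/kg → 0.0013 × 37000 / 9.8 = 4.91 mm
PW = 33.52 + 4.91 = 38.43 ≈ 38.4 mm.
Rainfall = ε × PW = 0.43 × 38.4 = 16.5 mm.

PW ≈ 38.4 mm; rainfall ≈ 16.5 mm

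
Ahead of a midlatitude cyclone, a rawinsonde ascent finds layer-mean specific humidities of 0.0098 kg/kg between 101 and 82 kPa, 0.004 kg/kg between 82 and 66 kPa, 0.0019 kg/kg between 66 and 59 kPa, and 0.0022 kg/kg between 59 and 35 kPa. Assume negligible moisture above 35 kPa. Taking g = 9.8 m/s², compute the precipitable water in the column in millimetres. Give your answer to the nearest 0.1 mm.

PW ≈ 32.3 mm

Precipitable water is the column-integrated vapour mass per unit area: PW = (1/g) Σ q̄ Δp, with q in kg/kg and Δp in Pa (1 kg/m² of water = 1 mm).
Layer 101–82 kPa: Δp = 190 hPa = 19000 Pa, q̄ = 0.0098 kg/kg → 0.0098 × 19000 / 9.8 = 19.00 mm
Layer 82–66 kPa: Δp = 160 hPa = 16000 Pa, q̄ = 0.004 kg/kg → 0.004 × 16000 / 9.8 = 6.53 mm
Layer 66–59 kPa: Δp = 70 hPa = 7000 Pa, q̄ = 0.0019 kg/kg → 0.0019 × 7000 / 9.8 = 1.36 mm
Layer 59–35 kPa: Δp = 240 hPa = 24000 Pa, q̄ = 0.0022 kg/kg → 0.0022 × 24000 / 9.8 = 5.39 mm
PW = 19.00 + 6.53 + 1.36 + 5.39 = 32.28 ≈ 32.3 mm.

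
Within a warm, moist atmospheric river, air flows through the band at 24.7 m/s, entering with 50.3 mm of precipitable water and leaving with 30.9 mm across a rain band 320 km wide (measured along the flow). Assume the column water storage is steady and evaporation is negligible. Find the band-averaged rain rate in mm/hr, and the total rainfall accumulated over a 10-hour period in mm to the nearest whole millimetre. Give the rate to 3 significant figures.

Column moisture flux per unit crosswind length is F = V × PW.
Inflow: F_in = 24.7 × 50.3 = 1242.41 mm·m/s
Outflow: F_out = 24.7 × 30.9 = 763.23 mm·m/s
Steady-state rate R = (F_in − F_out)/L = (1242.41 − 763.23) / 320000 m = 1.497e-03 mm/s.
R = 1.497e-03 × 3600 = 5.39 mm/hr.
Over 10 h: total = 5.39 × 10 = 53.9 ≈ 54 mm.

R ≈ 5.39 mm/hr; total ≈ 54 mm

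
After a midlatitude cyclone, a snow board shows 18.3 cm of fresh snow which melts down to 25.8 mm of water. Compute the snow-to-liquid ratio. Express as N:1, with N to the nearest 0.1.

ratio ≈ 7.1

Ratio = snow depth / SWE = 183 mm / 25.8 mm = 7.1, i.e. 7.1:1.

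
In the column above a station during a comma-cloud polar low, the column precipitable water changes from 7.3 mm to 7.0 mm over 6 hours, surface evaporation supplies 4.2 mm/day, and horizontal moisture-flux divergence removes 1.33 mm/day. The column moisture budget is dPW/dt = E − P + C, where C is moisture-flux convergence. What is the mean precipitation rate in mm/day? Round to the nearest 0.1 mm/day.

dPW/dt = (7.0 − 7.3) mm / (6/24 day) = -1.200 mm/day.
P = E + C − dPW/dt = 4.2 + (-1.33) − (-1.200) = 4.1 mm/day.

P ≈ 4.1 mm/day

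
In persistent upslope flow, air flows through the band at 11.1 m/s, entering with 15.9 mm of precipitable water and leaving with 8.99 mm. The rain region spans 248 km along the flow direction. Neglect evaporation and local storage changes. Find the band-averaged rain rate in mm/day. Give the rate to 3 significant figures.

R ≈ 26.7 mm/day

Column moisture flux per unit crosswind length is F = V × PW.
Inflow: F_in = 11.1 × 15.9 = 176.49 mm·m/s
Outflow: F_out = 11.1 × 8.99 = 99.789 mm·m/s
Steady-state rate R = (F_in − F_out)/L = (176.49 − 99.789) / 248000 m = 3.093e-04 mm/s.
R = 3.093e-04 × 3600 × 24 = 26.7 mm/day.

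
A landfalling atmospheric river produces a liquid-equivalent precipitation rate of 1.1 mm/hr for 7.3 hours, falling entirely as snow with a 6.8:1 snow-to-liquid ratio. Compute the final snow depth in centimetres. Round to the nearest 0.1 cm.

snow depth ≈ 5.5 cm

Liquid-equivalent depth = 1.1 × 7.3 = 8.03 mm.
Snow depth = 8.03 mm × 6.8 = 54.604 mm = 5.5 cm.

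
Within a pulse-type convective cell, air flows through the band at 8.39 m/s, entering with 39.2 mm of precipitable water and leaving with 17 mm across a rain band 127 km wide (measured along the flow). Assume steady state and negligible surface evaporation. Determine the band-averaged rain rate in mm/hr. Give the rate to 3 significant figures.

Column moisture flux per unit crosswind length is F = V × PW.
Inflow: F_in = 8.39 × 39.2 = 328.888 mm·m/s
Outflow: F_out = 8.39 × 17 = 142.63 mm·m/s
Steady-state rate R = (F_in − F_out)/L = (328.888 − 142.63) / 127000 m = 1.467e-03 mm/s.
R = 1.467e-03 × 3600 = 5.28 mm/hr.

R ≈ 5.28 mm/hr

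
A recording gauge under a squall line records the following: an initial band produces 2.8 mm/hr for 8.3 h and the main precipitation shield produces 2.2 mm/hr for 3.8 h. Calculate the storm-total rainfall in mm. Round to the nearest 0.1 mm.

Total = Σ Rᵢ Δtᵢ = 2.8 × 8.3 + 2.2 × 3.8
      = 23.24 + 8.36 = 31.6 mm.

total ≈ 31.6 mm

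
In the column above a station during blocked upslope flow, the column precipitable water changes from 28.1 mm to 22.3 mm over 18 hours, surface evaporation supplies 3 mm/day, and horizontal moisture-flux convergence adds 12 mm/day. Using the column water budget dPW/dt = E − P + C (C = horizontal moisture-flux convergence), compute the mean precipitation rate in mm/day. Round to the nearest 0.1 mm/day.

dPW/dt = (22.3 − 28.1) mm / (18/24 day) = -7.733 mm/day.
P = E + C − dPW/dt = 3 + (12) − (-7.733) = 22.7 mm/day.

P ≈ 22.7 mm/day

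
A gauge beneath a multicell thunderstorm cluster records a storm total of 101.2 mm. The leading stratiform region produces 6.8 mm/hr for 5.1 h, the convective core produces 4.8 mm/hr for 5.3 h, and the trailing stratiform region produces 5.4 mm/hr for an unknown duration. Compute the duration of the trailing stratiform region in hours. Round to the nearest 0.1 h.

duration ≈ 7.6 h

Known phases: 6.8 × 5.1 + 4.8 × 5.3 = 34.68 + 25.44 = 60.12 mm.
Remaining depth = 101.2 − 60.12 = 41.08 mm.
Duration = 41.08 / 5.4 = 7.6 h.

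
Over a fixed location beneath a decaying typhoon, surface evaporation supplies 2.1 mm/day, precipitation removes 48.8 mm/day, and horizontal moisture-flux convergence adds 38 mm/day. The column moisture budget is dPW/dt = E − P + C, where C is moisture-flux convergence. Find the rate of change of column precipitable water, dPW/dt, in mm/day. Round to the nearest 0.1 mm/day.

dPW/dt ≈ -8.7 mm/day

dPW/dt = E − P + C = 2.1 − 48.8 + (38) = -8.7 mm/day.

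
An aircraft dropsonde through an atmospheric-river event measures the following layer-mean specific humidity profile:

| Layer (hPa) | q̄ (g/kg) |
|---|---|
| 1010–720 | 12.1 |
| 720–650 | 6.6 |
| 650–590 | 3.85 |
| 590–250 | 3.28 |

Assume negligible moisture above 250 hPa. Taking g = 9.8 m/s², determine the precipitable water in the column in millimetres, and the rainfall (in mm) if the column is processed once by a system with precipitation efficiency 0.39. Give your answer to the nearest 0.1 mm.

PW ≈ 54.3 mm; rainfall ≈ 21.2 mm

Precipitable water is the column-integrated vapour mass per unit area: PW = (1/g) Σ q̄ Δp, with q in kg/kg and Δp in Pa (1 kg/m² of water = 1 mm).
Layer 1010–720 hPa: Δp = 290 hPa = 29000 Pa, q̄ = 0.0121 kg/kg → 0.0121 × 29000 / 9.8 = 35.81 mm
Layer 720–650 hPa: Δp = 70 hPa = 7000 Pa, q̄ = 0.0066 kg/kg → 0.0066 × 7000 / 9.8 = 4.71 mm
Layer 650–590 hPa: Δp = 60 hPa = 6000 Pa, q̄ = 0.00385 kg/kg → 0.00385 × 6000 / 9.8 = 2.36 mm
Layer 590–250 hPa: Δp = 340 hPa = 34000 Pa, q̄ = 0.00328 kg/kg → 0.00328 × 34000 / 9.8 = 11.38 mm
PW = 35.81 + 4.71 + 2.36 + 11.38 = 54.26 ≈ 54.3 mm.
Rainfall = ε × PW = 0.39 × 54.3 = 21.2 mm.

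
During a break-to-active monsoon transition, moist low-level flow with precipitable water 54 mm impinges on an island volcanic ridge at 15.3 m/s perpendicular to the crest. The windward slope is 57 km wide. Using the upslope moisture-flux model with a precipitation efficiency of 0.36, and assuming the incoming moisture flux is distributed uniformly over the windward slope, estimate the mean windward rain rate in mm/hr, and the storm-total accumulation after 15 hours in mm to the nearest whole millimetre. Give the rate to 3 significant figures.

Incoming column moisture flux per unit ridge length: F = V × PW = 15.3 × 54 = 826.2 mm·m/s.
Spread over the 57 km slope with efficiency ε = 0.36: R = ε·F/W = 0.36 × 826.2 / 57000 m = 5.218e-03 mm/s.
R = 5.218e-03 × 3600 = 18.8 mm/hr.
Over 15 h: total = 18.8 × 15 = 282 mm.

R ≈ 18.8 mm/hr; total ≈ 282 mm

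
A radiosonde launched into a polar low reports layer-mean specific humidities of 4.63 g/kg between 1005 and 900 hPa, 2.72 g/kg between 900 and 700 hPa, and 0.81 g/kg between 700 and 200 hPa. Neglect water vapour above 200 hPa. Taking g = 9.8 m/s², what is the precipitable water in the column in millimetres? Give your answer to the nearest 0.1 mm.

Precipitable water is the column-integrated vapour mass per unit area: PW = (1/g) Σ q̄ Δp, with q in kg/kg and Δp in Pa (1 kg/m² of water = 1 mm).
Layer 1005–900 hPa: Δp = 105 hPa = 10500 Pa, q̄ = 0.00463 kg/kg → 0.00463 × 10500 / 9.8 = 4.96 mm
Layer 900–700 hPa: Δp = 200 hPa = 20000 Pa, q̄ = 0.00272 kg/kg → 0.00272 × 20000 / 9.8 = 5.55 mm
Layer 700–200 hPa: Δp = 500 hPa = 50000 Pa, q̄ = 0.00081 kg/kg → 0.00081 × 50000 / 9.8 = 4.13 mm
PW = 4.96 + 5.55 + 4.13 = 14.64 ≈ 14.6 mm.

PW ≈ 14.6 mm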